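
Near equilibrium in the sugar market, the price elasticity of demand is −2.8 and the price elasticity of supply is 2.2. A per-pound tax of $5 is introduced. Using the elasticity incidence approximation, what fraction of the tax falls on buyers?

Incidence ratio: buyers' share ≈ εs / (εs + |εd|) = 2.2 / (2.2 + 2.8) = 0.44.
Supply is the less elastic side, so buyers bear the smaller share.

Buyers' share ≈ 0.44.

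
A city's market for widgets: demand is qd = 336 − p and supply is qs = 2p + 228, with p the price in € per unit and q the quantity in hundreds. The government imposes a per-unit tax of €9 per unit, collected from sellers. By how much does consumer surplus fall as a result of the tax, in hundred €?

Before the tax: set 336 − p = 2p + 228 → p* = €36, q* = 300.
With the tax collected from sellers, supply shifts: qs = 2(p − 9) + 228.
Solving gives q = 294 with consumers paying €42 and sellers receiving €33 (the €9 wedge).
ΔCS is the trapezoid between Q = 294 and Q = 300 of height €6: ½ · (300 + 294) · 6 = €1782.

Consumer surplus falls by €1782 hundred.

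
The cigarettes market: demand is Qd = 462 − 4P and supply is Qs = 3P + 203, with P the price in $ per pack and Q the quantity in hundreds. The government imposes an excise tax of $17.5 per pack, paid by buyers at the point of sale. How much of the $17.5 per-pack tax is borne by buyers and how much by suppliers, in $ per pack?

Before the tax: set 462 − 4P = 3P + 203 → P* = $37, Q* = 314.
With the tax collected from buyers, demand (in seller-price terms) shifts: Qd = 462 − 4(P + 17.5).
Solving gives Q = 284 with buyers paying $44.5 and suppliers receiving $27 (the $17.5 wedge).
Burden on buyers: $7.5; on suppliers: $10. (They sum to $17.5.)
The less price-elastic side of the market bears the larger share of a per-unit tax.

Buyers bear $7.5 per pack; suppliers bear $10 per pack.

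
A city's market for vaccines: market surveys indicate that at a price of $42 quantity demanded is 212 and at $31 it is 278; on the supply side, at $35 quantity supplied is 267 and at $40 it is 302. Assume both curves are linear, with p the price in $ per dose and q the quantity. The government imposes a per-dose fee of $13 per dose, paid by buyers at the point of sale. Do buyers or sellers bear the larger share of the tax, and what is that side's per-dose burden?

Demand slope: (278 − 212)/(31 − 42) = -6, so qd = 464 − 6p.
Supply slope: (302 − 267)/(40 − 35) = 7, so qs = 7p + 22.
Without the tax, 464 − 6p = 7p + 22 gives 13p = 442, so p* = $34 and q* = 260.
With the tax collected from buyers, demand (in seller-price terms) shifts: qd = 464 − 6(p + 13).
New equilibrium: buyers pay $41, sellers receive $28, q = 218. (Wedge: pb − ps = 13.)
Per-dose burden: buyers $7, sellers $6.
Buyers take the larger share because demand is less price-elastic here (demand slope 6 vs supply slope 7).
The less price-elastic side of the market bears the larger share of a per-unit tax.

Buyers bear the larger share: $7 per dose.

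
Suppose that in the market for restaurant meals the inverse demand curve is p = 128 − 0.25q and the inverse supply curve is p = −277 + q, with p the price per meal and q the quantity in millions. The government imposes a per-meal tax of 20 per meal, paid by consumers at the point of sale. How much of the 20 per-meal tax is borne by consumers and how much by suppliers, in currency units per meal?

Rewrite in direct form: qd = 512 − 4p and qs = p + 277.
Without the tax, 512 − 4p = p + 277 gives 5p = 235, so p* = 47 and q* = 324.
With the tax collected from consumers, demand (in seller-price terms) shifts: qd = 512 − 4(p + 20).
Solving gives q = 308 with consumers paying 51 and suppliers receiving 31 (the 20 wedge).
Burden on consumers: 4; on suppliers: 16. (They sum to 20.)

Consumers bear 4 per meal; suppliers bear 16 per meal.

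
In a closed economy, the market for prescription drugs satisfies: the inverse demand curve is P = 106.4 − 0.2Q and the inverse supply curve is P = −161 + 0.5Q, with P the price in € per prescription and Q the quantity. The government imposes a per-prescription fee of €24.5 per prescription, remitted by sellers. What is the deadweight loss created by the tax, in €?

Rewrite in direct form: Qd = 532 − 5P and Qs = 2P + 322.
Before the tax: set 532 − 5P = 2P + 322 → P* = €30, Q* = 382.
With the tax collected from sellers, supply shifts: Qs = 2(P − 24.5) + 322.
New equilibrium: buyers pay €37, sellers receive €12.5, Q = 347. (Wedge: Pb − Ps = 24.5.)
Quantity falls by |ΔQ| = |382 − 347| = 35.
DWL = ½ · t · |ΔQ| = ½ · 24.5 · 35 = €428.75.

Deadweight loss = €428.75.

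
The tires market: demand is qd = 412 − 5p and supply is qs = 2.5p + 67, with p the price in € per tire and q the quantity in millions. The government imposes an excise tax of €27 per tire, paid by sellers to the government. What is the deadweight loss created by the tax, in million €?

Before the tax: set 412 − 5p = 2.5p + 67 → p* = €46, q* = 182.
With the tax collected from sellers, supply shifts: qs = 2.5(p − 27) + 67.
Solving gives q = 137 with consumers paying €55 and sellers receiving €28 (the €27 wedge).
Quantity falls by |ΔQ| = |182 − 137| = 45.
DWL = ½ · t · |ΔQ| = ½ · 27 · 45 = €607.5.

Deadweight loss = €607.5 million.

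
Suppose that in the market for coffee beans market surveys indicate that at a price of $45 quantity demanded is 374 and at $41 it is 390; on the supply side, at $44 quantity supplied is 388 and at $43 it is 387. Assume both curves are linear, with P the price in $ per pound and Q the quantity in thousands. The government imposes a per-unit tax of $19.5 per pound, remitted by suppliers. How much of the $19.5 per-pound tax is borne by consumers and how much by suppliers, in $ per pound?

Consumers bear $3.9 per pound; suppliers bear $15.6 per pound.

Demand slope: (390 − 374)/(41 − 45) = -4, so Qd = 554 − 4P.
Supply slope: (387 − 388)/(43 − 44) = 1, so Qs = P + 344.
Before the tax: set 554 − 4P = P + 344 → P* = $42, Q* = 386.
With the tax collected from suppliers, supply shifts: Qs = (P − 19.5) + 344.
New equilibrium: consumers pay $45.9, suppliers receive $26.4, Q = 370.4. (Wedge: Pb − Ps = 19.5.)
Burden on consumers: $3.9; on suppliers: $15.6. (They sum to $19.5.)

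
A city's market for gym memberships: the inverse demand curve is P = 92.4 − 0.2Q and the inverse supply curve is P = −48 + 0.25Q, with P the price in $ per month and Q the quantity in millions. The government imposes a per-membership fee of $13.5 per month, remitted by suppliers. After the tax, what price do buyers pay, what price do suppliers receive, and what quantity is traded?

Inverting to Q(P) form: Qd = 462 − 5P; Qs = 4P + 192.
Before the tax: set 462 − 5P = 4P + 192 → P* = $30, Q* = 312.
With the tax collected from suppliers, supply shifts: Qs = 4(P − 13.5) + 192.
New equilibrium: buyers pay $36, suppliers receive $22.5, Q = 282. (Wedge: Pb − Ps = 13.5.)
The less price-elastic side of the market bears the larger share of a per-unit tax.

Buyers pay $36; suppliers receive $22.5; quantity = 282.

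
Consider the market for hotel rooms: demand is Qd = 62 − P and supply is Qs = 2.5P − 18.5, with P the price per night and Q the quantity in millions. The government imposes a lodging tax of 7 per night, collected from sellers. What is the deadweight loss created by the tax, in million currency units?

Deadweight loss = 17.5 million.

Without the tax, 62 − P = 2.5P − 18.5 gives 3.5P = 80.5, so P* = 23 and Q* = 39.
With the tax collected from sellers, supply shifts: Qs = 2.5(P − 7) − 18.5.
New equilibrium: consumers pay 28, sellers receive 21, Q = 34. (Wedge: Pb − Ps = 7.)
Quantity falls by |ΔQ| = |39 − 34| = 5.
DWL = ½ · t · |ΔQ| = ½ · 7 · 5 = 17.5.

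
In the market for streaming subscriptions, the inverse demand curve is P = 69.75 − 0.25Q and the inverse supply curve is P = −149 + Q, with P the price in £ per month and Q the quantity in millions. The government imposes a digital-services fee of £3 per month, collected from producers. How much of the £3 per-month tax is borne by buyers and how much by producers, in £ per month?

Buyers bear £0.6 per month; producers bear £2.4 per month.

Inverting to Q(P) form: Qd = 279 − 4P; Qs = P + 149.
Without the tax, 279 − 4P = P + 149 gives 5P = 130, so P* = £26 and Q* = 175.
With the tax collected from producers, supply shifts: Qs = (P − 3) + 149.
Solving gives Q = 172.6 with buyers paying £26.6 and producers receiving £23.6 (the £3 wedge).
Burden on buyers: £0.6; on producers: £2.4. (They sum to £3.)
The less price-elastic side of the market bears the larger share of a per-unit tax.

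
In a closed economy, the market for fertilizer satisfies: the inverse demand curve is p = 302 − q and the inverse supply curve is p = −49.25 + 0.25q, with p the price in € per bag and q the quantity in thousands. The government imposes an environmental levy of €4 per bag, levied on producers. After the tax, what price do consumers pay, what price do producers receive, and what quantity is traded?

Consumers pay €24.2; producers receive €20.2; quantity = 277.8.

Rewrite in direct form: qd = 302 − p and qs = 4p + 197.
Without the tax, 302 − p = 4p + 197 gives 5p = 105, so p* = €21 and q* = 281.
With the tax collected from producers, supply shifts: qs = 4(p − 4) + 197.
Solving gives q = 277.8 with consumers paying €24.2 and producers receiving €20.2 (the €4 wedge).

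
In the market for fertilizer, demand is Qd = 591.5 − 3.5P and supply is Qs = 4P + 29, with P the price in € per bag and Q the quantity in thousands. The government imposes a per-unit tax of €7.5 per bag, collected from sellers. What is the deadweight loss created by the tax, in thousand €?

Before the tax: set 591.5 − 3.5P = 4P + 29 → P* = €75, Q* = 329.
With the tax collected from sellers, supply shifts: Qs = 4(P − 7.5) + 29.
Solving gives Q = 315 with consumers paying €79 and sellers receiving €71.5 (the €7.5 wedge).
Quantity falls by |ΔQ| = |329 − 315| = 14.
DWL = ½ · t · |ΔQ| = ½ · 7.5 · 14 = €52.5.

Deadweight loss = €52.5 thousand.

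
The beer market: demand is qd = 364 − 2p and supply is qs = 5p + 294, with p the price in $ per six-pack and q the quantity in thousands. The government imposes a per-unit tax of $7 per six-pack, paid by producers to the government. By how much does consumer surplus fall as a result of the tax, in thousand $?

Before the tax: set 364 − 2p = 5p + 294 → p* = $10, q* = 344.
With the tax collected from producers, supply shifts: qs = 5(p − 7) + 294.
New equilibrium: buyers pay $15, producers receive $8, q = 334. (Wedge: pb − ps = 7.)
ΔCS is the trapezoid between Q = 334 and Q = 344 of height $5: ½ · (344 + 334) · 5 = $1695.

Consumer surplus falls by $1695 thousand.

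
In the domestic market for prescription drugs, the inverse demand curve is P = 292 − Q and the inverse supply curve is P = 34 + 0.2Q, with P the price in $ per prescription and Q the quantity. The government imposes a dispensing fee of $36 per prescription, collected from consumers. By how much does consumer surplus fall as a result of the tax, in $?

Rewrite in direct form: Qd = 292 − P and Qs = 5P − 170.
Without the tax, 292 − P = 5P − 170 gives 6P = 462, so P* = $77 and Q* = 215.
With the tax collected from consumers, demand (in seller-price terms) shifts: Qd = 292 − (P + 36).
Solving gives Q = 185 with consumers paying $107 and producers receiving $71 (the $36 wedge).
ΔCS is the trapezoid between Q = 185 and Q = 215 of height $30: ½ · (215 + 185) · 30 = $6000.

Consumer surplus falls by $6000.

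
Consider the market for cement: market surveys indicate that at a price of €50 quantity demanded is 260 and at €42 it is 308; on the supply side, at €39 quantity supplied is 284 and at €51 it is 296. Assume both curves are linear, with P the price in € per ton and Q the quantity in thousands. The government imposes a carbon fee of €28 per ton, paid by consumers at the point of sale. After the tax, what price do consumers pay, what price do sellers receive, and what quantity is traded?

Consumers pay €49; sellers receive €21; quantity = 266.

Demand slope: (308 − 260)/(42 − 50) = -6, so Qd = 560 − 6P.
Supply slope: (296 − 284)/(51 − 39) = 1, so Qs = P + 245.
Before the tax: set 560 − 6P = P + 245 → P* = €45, Q* = 290.
With the tax collected from consumers, demand (in seller-price terms) shifts: Qd = 560 − 6(P + 28).
New equilibrium: consumers pay €49, sellers receive €21, Q = 266. (Wedge: Pb − Ps = 28.)
The less price-elastic side of the market bears the larger share of a per-unit tax.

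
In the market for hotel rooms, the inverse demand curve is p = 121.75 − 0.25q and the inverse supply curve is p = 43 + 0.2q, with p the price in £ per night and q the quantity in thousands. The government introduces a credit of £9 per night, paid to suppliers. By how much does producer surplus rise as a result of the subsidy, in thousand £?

Producer surplus rises by £740 thousand.

Rewrite in direct form: qd = 487 − 4p and qs = 5p − 215.
Before the subsidy: set 487 − 4p = 5p − 215 → p* = £78, q* = 175.
With a per-unit subsidy paid to suppliers, each receives p + 9 per unit sold, so supply becomes qs = 5(p + 9) − 215.
Solving gives q = 195 with consumers paying £73 and suppliers receiving £82 (the £9 wedge).
ΔPS is the trapezoid between Q = 195 and Q = 175 of height £4: ½ · (175 + 195) · 4 = £740.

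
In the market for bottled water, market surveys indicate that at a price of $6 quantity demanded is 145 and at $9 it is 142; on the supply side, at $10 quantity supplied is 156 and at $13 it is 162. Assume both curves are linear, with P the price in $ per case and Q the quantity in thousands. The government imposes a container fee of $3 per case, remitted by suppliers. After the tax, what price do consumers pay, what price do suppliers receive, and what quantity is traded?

Consumers pay $7; suppliers receive $4; quantity = 144.

Demand slope: (142 − 145)/(9 − 6) = -1, so Qd = 151 − P.
Supply slope: (162 − 156)/(13 − 10) = 2, so Qs = 2P + 136.
Without the tax, 151 − P = 2P + 136 gives 3P = 15, so P* = $5 and Q* = 146.
With the tax collected from suppliers, supply shifts: Qs = 2(P − 3) + 136.
New equilibrium: consumers pay $7, suppliers receive $4, Q = 144. (Wedge: Pb − Ps = 3.)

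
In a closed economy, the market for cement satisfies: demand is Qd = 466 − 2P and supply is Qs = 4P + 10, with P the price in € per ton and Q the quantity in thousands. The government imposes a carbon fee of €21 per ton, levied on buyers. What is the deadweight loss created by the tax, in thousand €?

Deadweight loss = €294 thousand.

Before the tax: set 466 − 2P = 4P + 10 → P* = €76, Q* = 314.
With the tax collected from buyers, demand (in seller-price terms) shifts: Qd = 466 − 2(P + 21).
New equilibrium: buyers pay €90, suppliers receive €69, Q = 286. (Wedge: Pb − Ps = 21.)
Quantity falls by |ΔQ| = |314 − 286| = 28.
DWL = ½ · t · |ΔQ| = ½ · 21 · 28 = €294.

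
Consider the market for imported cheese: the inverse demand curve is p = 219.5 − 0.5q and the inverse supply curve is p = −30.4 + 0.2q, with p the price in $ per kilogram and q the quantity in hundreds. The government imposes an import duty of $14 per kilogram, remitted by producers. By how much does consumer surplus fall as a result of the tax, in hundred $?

Consumer surplus falls by $3470 hundred.

Inverting to q(p) form: qd = 439 − 2p; qs = 5p + 152.
Before the tax: set 439 − 2p = 5p + 152 → p* = $41, q* = 357.
With the tax collected from producers, supply shifts: qs = 5(p − 14) + 152.
Solving gives q = 337 with buyers paying $51 and producers receiving $37 (the $14 wedge).
ΔCS is the trapezoid between Q = 337 and Q = 357 of height $10: ½ · (357 + 337) · 10 = $3470.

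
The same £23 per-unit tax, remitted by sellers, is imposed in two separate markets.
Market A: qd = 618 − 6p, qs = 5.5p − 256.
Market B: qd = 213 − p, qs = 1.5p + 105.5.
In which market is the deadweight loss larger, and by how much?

Market A: pre-tax p* = £76, q* = 162; post-tax q = 96; deadweight loss = £759.
Market B: pre-tax p* = £43, q* = 170; post-tax q = 156.2; deadweight loss = £158.7.
Difference: £759 vs £158.7 → market A is larger by £600.3.

Market A, by £600.3.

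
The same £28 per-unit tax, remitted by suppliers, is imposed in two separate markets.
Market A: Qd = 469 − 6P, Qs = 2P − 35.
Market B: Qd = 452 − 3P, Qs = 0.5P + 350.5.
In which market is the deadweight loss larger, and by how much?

Market A, by £420.

Market A: pre-tax P* = £63, Q* = 91; post-tax Q = 49; deadweight loss = £588.
Market B: pre-tax P* = £29, Q* = 365; post-tax Q = 353; deadweight loss = £168.
Difference: £588 vs £168 → market A is larger by £420.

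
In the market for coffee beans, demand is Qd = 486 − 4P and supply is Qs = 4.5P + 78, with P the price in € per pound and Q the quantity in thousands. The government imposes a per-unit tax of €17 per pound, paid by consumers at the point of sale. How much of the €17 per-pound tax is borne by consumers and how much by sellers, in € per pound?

Without the tax, 486 − 4P = 4.5P + 78 gives 8.5P = 408, so P* = €48 and Q* = 294.
With the tax collected from consumers, demand (in seller-price terms) shifts: Qd = 486 − 4(P + 17).
New equilibrium: consumers pay €57, sellers receive €40, Q = 258. (Wedge: Pb − Ps = 17.)
Burden on consumers: €9; on sellers: €8. (They sum to €17.)
The less price-elastic side of the market bears the larger share of a per-unit tax.

Consumers bear €9 per pound; sellers bear €8 per pound.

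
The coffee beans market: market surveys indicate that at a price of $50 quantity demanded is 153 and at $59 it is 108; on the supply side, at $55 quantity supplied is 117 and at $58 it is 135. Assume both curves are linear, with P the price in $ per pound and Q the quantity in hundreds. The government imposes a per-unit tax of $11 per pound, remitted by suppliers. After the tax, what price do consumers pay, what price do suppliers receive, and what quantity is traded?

Demand slope: (108 − 153)/(59 − 50) = -5, so Qd = 403 − 5P.
Supply slope: (135 − 117)/(58 − 55) = 6, so Qs = 6P − 213.
Before the tax: set 403 − 5P = 6P − 213 → P* = $56, Q* = 123.
With the tax collected from suppliers, supply shifts: Qs = 6(P − 11) − 213.
Solving gives Q = 93 with consumers paying $62 and suppliers receiving $51 (the $11 wedge).

Consumers pay $62; suppliers receive $51; quantity = 93.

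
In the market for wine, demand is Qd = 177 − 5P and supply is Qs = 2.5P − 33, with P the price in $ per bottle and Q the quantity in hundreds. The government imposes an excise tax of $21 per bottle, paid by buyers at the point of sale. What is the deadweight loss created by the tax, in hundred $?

Without the tax, 177 − 5P = 2.5P − 33 gives 7.5P = 210, so P* = $28 and Q* = 37.
With the tax collected from buyers, demand (in seller-price terms) shifts: Qd = 177 − 5(P + 21).
Solving gives Q = 2 with buyers paying $35 and suppliers receiving $14 (the $21 wedge).
Quantity falls by |ΔQ| = |37 − 2| = 35.
DWL = ½ · t · |ΔQ| = ½ · 21 · 35 = $367.5.

Deadweight loss = $367.5 hundred.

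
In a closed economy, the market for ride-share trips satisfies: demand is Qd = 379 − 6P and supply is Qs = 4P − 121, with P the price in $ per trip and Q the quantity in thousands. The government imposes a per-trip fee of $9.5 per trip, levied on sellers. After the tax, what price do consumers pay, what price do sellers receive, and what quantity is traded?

Consumers pay $53.8; sellers receive $44.3; quantity = 56.2.

Without the tax, 379 − 6P = 4P − 121 gives 10P = 500, so P* = $50 and Q* = 79.
With the tax collected from sellers, supply shifts: Qs = 4(P − 9.5) − 121.
Solving gives Q = 56.2 with consumers paying $53.8 and sellers receiving $44.3 (the $9.5 wedge).
The less price-elastic side of the market bears the larger share of a per-unit tax.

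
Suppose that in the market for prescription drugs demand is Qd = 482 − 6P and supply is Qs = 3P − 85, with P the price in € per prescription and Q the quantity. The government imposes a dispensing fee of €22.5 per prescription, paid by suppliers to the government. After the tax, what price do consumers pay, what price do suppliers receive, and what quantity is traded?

Before the tax: set 482 − 6P = 3P − 85 → P* = €63, Q* = 104.
With the tax collected from suppliers, supply shifts: Qs = 3(P − 22.5) − 85.
Solving gives Q = 59 with consumers paying €70.5 and suppliers receiving €48 (the €22.5 wedge).
The less price-elastic side of the market bears the larger share of a per-unit tax.

Consumers pay €70.5; suppliers receive €48; quantity = 59.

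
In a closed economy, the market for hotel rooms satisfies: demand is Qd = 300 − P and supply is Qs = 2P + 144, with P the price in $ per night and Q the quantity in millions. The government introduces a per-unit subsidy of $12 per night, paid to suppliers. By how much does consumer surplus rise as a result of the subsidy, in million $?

Without the subsidy, 300 − P = 2P + 144 gives 3P = 156, so P* = $52 and Q* = 248.
With a per-unit subsidy paid to suppliers, each receives P + 12 per unit sold, so supply becomes Qs = 2(P + 12) + 144.
New equilibrium: buyers pay $44, suppliers receive $56, Q = 256. (Wedge: Pb − Ps = −12.)
ΔCS is the trapezoid between Q = 256 and Q = 248 of height $8: ½ · (248 + 256) · 8 = $2016.

Consumer surplus rises by $2016 million.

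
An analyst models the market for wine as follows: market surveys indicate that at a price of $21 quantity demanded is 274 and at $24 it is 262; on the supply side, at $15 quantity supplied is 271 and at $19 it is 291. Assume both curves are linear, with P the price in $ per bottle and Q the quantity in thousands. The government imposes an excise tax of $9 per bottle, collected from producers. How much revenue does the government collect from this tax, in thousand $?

Tax revenue = $2394 thousand.

Demand slope: (262 − 274)/(24 − 21) = -4, so Qd = 358 − 4P.
Supply slope: (291 − 271)/(19 − 15) = 5, so Qs = 5P + 196.
Without the tax, 358 − 4P = 5P + 196 gives 9P = 162, so P* = $18 and Q* = 286.
With the tax collected from producers, supply shifts: Qs = 5(P − 9) + 196.
Solving gives Q = 266 with buyers paying $23 and producers receiving $14 (the $9 wedge).
Revenue = t · Q = 9 · 266 = $2394.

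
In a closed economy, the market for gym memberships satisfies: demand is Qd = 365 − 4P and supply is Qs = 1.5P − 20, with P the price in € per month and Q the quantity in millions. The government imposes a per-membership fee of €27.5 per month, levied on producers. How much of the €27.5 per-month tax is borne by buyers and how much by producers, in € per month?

Without the tax, 365 − 4P = 1.5P − 20 gives 5.5P = 385, so P* = €70 and Q* = 85.
With the tax collected from producers, supply shifts: Qs = 1.5(P − 27.5) − 20.
Solving gives Q = 55 with buyers paying €77.5 and producers receiving €50 (the €27.5 wedge).
Burden on buyers: €7.5; on producers: €20. (They sum to €27.5.)
The less price-elastic side of the market bears the larger share of a per-unit tax.

Buyers bear €7.5 per month; producers bear €20 per month.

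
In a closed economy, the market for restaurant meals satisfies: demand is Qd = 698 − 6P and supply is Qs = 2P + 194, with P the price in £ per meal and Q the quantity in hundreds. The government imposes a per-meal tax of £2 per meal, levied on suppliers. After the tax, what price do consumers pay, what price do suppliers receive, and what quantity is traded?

Before the tax: set 698 − 6P = 2P + 194 → P* = £63, Q* = 320.
With the tax collected from suppliers, supply shifts: Qs = 2(P − 2) + 194.
Solving gives Q = 317 with consumers paying £63.5 and suppliers receiving £61.5 (the £2 wedge).
The less price-elastic side of the market bears the larger share of a per-unit tax.

Consumers pay £63.5; suppliers receive £61.5; quantity = 317.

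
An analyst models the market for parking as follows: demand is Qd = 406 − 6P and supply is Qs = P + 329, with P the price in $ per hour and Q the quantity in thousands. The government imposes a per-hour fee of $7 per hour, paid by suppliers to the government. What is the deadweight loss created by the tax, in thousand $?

Before the tax: set 406 − 6P = P + 329 → P* = $11, Q* = 340.
With the tax collected from suppliers, supply shifts: Qs = (P − 7) + 329.
New equilibrium: consumers pay $12, suppliers receive $5, Q = 334. (Wedge: Pb − Ps = 7.)
Quantity falls by |ΔQ| = |340 − 334| = 6.
DWL = ½ · t · |ΔQ| = ½ · 7 · 6 = $21.

Deadweight loss = $21 thousand.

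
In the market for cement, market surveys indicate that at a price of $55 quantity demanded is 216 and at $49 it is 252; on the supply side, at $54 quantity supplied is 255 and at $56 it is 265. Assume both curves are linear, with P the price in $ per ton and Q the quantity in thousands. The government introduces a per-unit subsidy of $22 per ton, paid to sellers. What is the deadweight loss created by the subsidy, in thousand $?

Deadweight loss = $660 thousand.

Demand slope: (252 − 216)/(49 − 55) = -6, so Qd = 546 − 6P.
Supply slope: (265 − 255)/(56 − 54) = 5, so Qs = 5P − 15.
Without the subsidy, 546 − 6P = 5P − 15 gives 11P = 561, so P* = $51 and Q* = 240.
With a per-unit subsidy paid to sellers, each receives P + 22 per unit sold, so supply becomes Qs = 5(P + 22) − 15.
New equilibrium: buyers pay $41, sellers receive $63, Q = 300. (Wedge: Pb − Ps = −22.)
Quantity rises by |ΔQ| = |240 − 300| = 60.
DWL = ½ · t · |ΔQ| = ½ · 22 · 60 = $660.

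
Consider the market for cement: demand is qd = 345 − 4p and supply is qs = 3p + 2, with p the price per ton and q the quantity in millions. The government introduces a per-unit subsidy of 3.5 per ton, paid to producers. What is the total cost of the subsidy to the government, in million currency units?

Government outlay = 542.5 million.

Without the subsidy, 345 − 4p = 3p + 2 gives 7p = 343, so p* = 49 and q* = 149.
With a per-unit subsidy paid to producers, each receives p + 3.5 per unit sold, so supply becomes qs = 3(p + 3.5) + 2.
New equilibrium: buyers pay 47.5, producers receive 51, q = 155. (Wedge: pb − ps = −3.5.)
Outlay = t · Q = 3.5 · 155 = 542.5.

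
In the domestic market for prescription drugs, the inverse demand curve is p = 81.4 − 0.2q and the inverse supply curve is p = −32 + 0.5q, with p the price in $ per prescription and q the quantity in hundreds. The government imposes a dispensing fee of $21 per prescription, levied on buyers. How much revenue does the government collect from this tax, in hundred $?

Rewrite in direct form: qd = 407 − 5p and qs = 2p + 64.
Before the tax: set 407 − 5p = 2p + 64 → p* = $49, q* = 162.
With the tax collected from buyers, demand (in seller-price terms) shifts: qd = 407 − 5(p + 21).
Solving gives q = 132 with buyers paying $55 and sellers receiving $34 (the $21 wedge).
Revenue = t · Q = 21 · 132 = $2772.

Tax revenue = $2772 hundred.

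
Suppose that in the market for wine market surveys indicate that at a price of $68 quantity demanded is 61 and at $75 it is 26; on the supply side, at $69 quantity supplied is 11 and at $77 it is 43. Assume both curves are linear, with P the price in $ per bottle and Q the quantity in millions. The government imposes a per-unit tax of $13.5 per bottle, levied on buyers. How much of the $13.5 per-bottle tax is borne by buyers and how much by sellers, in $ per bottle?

Buyers bear $6 per bottle; sellers bear $7.5 per bottle.

Demand slope: (26 − 61)/(75 − 68) = -5, so Qd = 401 − 5P.
Supply slope: (43 − 11)/(77 − 69) = 4, so Qs = 4P − 265.
Before the tax: set 401 − 5P = 4P − 265 → P* = $74, Q* = 31.
With the tax collected from buyers, demand (in seller-price terms) shifts: Qd = 401 − 5(P + 13.5).
Solving gives Q = 1 with buyers paying $80 and sellers receiving $66.5 (the $13.5 wedge).
Burden on buyers: $6; on sellers: $7.5. (They sum to $13.5.)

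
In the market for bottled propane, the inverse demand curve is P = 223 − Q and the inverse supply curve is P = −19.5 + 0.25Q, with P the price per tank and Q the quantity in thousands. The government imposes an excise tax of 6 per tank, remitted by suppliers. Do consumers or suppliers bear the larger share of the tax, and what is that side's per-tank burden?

Inverting to Q(P) form: Qd = 223 − P; Qs = 4P + 78.
Without the tax, 223 − P = 4P + 78 gives 5P = 145, so P* = 29 and Q* = 194.
With the tax collected from suppliers, supply shifts: Qs = 4(P − 6) + 78.
New equilibrium: consumers pay 33.8, suppliers receive 27.8, Q = 189.2. (Wedge: Pb − Ps = 6.)
Per-tank burden: consumers 4.8, suppliers 1.2.
Consumers take the larger share because demand is less price-elastic here (demand slope 1 vs supply slope 4).
The less price-elastic side of the market bears the larger share of a per-unit tax.

Consumers bear the larger share: 4.8 per tank.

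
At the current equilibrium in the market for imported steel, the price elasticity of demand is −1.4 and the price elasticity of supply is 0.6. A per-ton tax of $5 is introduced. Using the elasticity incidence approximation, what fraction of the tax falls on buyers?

Buyers' share ≈ 0.3.

Incidence ratio: buyers' share ≈ εs / (εs + |εd|) = 0.6 / (0.6 + 1.4) = 0.3.
Supply is the less elastic side, so buyers bear the smaller share.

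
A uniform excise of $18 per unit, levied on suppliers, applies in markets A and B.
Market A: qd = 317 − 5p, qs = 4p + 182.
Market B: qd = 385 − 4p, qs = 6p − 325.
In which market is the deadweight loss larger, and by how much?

Market A: pre-tax p* = $15, q* = 242; post-tax q = 202; deadweight loss = $360.
Market B: pre-tax p* = $71, q* = 101; post-tax q = 57.8; deadweight loss = $388.8.
Difference: $360 vs $388.8 → market B is larger by $28.8.

Market B, by $28.8.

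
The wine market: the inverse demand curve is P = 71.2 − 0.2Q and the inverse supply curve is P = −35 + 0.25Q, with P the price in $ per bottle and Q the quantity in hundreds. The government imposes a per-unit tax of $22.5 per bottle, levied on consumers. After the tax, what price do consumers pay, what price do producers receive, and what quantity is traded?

Consumers pay $34; producers receive $11.5; quantity = 186.

Inverting to Q(P) form: Qd = 356 − 5P; Qs = 4P + 140.
Without the tax, 356 − 5P = 4P + 140 gives 9P = 216, so P* = $24 and Q* = 236.
With the tax collected from consumers, demand (in seller-price terms) shifts: Qd = 356 − 5(P + 22.5).
Solving gives Q = 186 with consumers paying $34 and producers receiving $11.5 (the $22.5 wedge).
The less price-elastic side of the market bears the larger share of a per-unit tax.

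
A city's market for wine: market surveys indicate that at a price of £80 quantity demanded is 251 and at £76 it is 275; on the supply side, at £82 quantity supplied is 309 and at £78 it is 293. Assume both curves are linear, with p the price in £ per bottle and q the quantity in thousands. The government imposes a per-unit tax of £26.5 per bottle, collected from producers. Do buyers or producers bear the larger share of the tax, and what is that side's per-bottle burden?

Producers bear the larger share: £15.9 per bottle.

Demand slope: (275 − 251)/(76 − 80) = -6, so qd = 731 − 6p.
Supply slope: (293 − 309)/(78 − 82) = 4, so qs = 4p − 19.
Before the tax: set 731 − 6p = 4p − 19 → p* = £75, q* = 281.
With the tax collected from producers, supply shifts: qs = 4(p − 26.5) − 19.
Solving gives q = 217.4 with buyers paying £85.6 and producers receiving £59.1 (the £26.5 wedge).
Per-bottle burden: buyers £10.6, producers £15.9.
Producers take the larger share because supply is less price-elastic here (demand slope 6 vs supply slope 4).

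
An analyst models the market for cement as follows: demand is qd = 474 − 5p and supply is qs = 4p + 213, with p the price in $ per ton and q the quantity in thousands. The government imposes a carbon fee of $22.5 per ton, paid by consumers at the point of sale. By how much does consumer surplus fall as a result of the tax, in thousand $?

Consumer surplus falls by $3040 thousand.

Before the tax: set 474 − 5p = 4p + 213 → p* = $29, q* = 329.
With the tax collected from consumers, demand (in seller-price terms) shifts: qd = 474 − 5(p + 22.5).
Solving gives q = 279 with consumers paying $39 and sellers receiving $16.5 (the $22.5 wedge).
ΔCS is the trapezoid between Q = 279 and Q = 329 of height $10: ½ · (329 + 279) · 10 = $3040.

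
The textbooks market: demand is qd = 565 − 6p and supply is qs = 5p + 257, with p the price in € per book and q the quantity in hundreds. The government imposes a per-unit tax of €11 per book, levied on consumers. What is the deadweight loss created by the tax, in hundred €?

Deadweight loss = €165 hundred.

Before the tax: set 565 − 6p = 5p + 257 → p* = €28, q* = 397.
With the tax collected from consumers, demand (in seller-price terms) shifts: qd = 565 − 6(p + 11).
Solving gives q = 367 with consumers paying €33 and suppliers receiving €22 (the €11 wedge).
Quantity falls by |ΔQ| = |397 − 367| = 30.
DWL = ½ · t · |ΔQ| = ½ · 11 · 30 = €165.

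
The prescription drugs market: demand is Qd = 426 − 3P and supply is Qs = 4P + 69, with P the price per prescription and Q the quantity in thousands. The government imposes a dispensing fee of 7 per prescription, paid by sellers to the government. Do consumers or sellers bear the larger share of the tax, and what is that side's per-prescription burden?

Consumers bear the larger share: 4 per prescription.

Before the tax: set 426 − 3P = 4P + 69 → P* = 51, Q* = 273.
With the tax collected from sellers, supply shifts: Qs = 4(P − 7) + 69.
New equilibrium: consumers pay 55, sellers receive 48, Q = 261. (Wedge: Pb − Ps = 7.)
Per-prescription burden: consumers 4, sellers 3.
Consumers take the larger share because demand is less price-elastic here (demand slope 3 vs supply slope 4).
The less price-elastic side of the market bears the larger share of a per-unit tax.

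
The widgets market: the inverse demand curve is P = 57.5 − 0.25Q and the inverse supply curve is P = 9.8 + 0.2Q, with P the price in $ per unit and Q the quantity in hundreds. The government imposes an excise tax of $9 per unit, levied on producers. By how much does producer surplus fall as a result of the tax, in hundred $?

Inverting to Q(P) form: Qd = 230 − 4P; Qs = 5P − 49.
Without the tax, 230 − 4P = 5P − 49 gives 9P = 279, so P* = $31 and Q* = 106.
With the tax collected from producers, supply shifts: Qs = 5(P − 9) − 49.
New equilibrium: consumers pay $36, producers receive $27, Q = 86. (Wedge: Pb − Ps = 9.)
ΔPS is the trapezoid between Q = 86 and Q = 106 of height $4: ½ · (106 + 86) · 4 = $384.

Producer surplus falls by $384 hundred.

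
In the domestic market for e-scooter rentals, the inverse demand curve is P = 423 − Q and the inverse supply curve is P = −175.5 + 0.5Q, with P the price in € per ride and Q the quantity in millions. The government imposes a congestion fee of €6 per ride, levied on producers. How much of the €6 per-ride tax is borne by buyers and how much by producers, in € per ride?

Rewrite in direct form: Qd = 423 − P and Qs = 2P + 351.
Without the tax, 423 − P = 2P + 351 gives 3P = 72, so P* = €24 and Q* = 399.
With the tax collected from producers, supply shifts: Qs = 2(P − 6) + 351.
Solving gives Q = 395 with buyers paying €28 and producers receiving €22 (the €6 wedge).
Burden on buyers: €4; on producers: €2. (They sum to €6.)
The less price-elastic side of the market bears the larger share of a per-unit tax.

Buyers bear €4 per ride; producers bear €2 per ride.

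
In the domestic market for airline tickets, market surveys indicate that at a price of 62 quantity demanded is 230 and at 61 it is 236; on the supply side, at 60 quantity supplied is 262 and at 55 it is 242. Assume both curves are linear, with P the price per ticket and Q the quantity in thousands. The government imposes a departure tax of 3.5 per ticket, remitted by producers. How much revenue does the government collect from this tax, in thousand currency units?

Demand slope: (236 − 230)/(61 − 62) = -6, so Qd = 602 − 6P.
Supply slope: (242 − 262)/(55 − 60) = 4, so Qs = 4P + 22.
Without the tax, 602 − 6P = 4P + 22 gives 10P = 580, so P* = 58 and Q* = 254.
With the tax collected from producers, supply shifts: Qs = 4(P − 3.5) + 22.
Solving gives Q = 245.6 with consumers paying 59.4 and producers receiving 55.9 (the 3.5 wedge).
Revenue = t · Q = 3.5 · 245.6 = 859.6.

Tax revenue = 859.6 thousand.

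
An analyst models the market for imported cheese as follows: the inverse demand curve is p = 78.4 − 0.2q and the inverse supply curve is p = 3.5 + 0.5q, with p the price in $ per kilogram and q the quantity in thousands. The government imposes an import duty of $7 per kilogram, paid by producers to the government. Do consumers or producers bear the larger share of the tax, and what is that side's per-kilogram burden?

Producers bear the larger share: $5 per kilogram.

Rewrite in direct form: qd = 392 − 5p and qs = 2p − 7.
Without the tax, 392 − 5p = 2p − 7 gives 7p = 399, so p* = $57 and q* = 107.
With the tax collected from producers, supply shifts: qs = 2(p − 7) − 7.
New equilibrium: consumers pay $59, producers receive $52, q = 97. (Wedge: pb − ps = 7.)
Per-kilogram burden: consumers $2, producers $5.
Producers take the larger share because supply is less price-elastic here (demand slope 5 vs supply slope 2).
The less price-elastic side of the market bears the larger share of a per-unit tax.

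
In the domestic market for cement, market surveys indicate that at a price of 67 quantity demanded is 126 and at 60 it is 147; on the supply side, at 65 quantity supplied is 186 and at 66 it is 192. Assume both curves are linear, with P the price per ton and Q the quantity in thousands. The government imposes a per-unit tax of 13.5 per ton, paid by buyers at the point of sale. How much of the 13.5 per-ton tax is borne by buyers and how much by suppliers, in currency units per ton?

Buyers bear 9 per ton; suppliers bear 4.5 per ton.

Demand slope: (147 − 126)/(60 − 67) = -3, so Qd = 327 − 3P.
Supply slope: (192 − 186)/(66 − 65) = 6, so Qs = 6P − 204.
Without the tax, 327 − 3P = 6P − 204 gives 9P = 531, so P* = 59 and Q* = 150.
With the tax collected from buyers, demand (in seller-price terms) shifts: Qd = 327 − 3(P + 13.5).
Solving gives Q = 123 with buyers paying 68 and suppliers receiving 54.5 (the 13.5 wedge).
Burden on buyers: 9; on suppliers: 4.5. (They sum to 13.5.)
The less price-elastic side of the market bears the larger share of a per-unit tax.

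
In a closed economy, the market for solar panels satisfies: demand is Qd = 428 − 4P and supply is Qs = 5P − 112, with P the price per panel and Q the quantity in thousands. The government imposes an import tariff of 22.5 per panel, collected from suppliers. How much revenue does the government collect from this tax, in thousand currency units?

Tax revenue = 3105 thousand.

Without the tax, 428 − 4P = 5P − 112 gives 9P = 540, so P* = 60 and Q* = 188.
With the tax collected from suppliers, supply shifts: Qs = 5(P − 22.5) − 112.
New equilibrium: buyers pay 72.5, suppliers receive 50, Q = 138. (Wedge: Pb − Ps = 22.5.)
Revenue = t · Q = 22.5 · 138 = 3105.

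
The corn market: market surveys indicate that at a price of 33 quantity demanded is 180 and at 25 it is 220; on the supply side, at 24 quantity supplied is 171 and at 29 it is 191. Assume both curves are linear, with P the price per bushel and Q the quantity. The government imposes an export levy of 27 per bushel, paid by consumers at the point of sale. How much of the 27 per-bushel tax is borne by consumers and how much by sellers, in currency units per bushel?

Consumers bear 12 per bushel; sellers bear 15 per bushel.

Demand slope: (220 − 180)/(25 − 33) = -5, so Qd = 345 − 5P.
Supply slope: (191 − 171)/(29 − 24) = 4, so Qs = 4P + 75.
Before the tax: set 345 − 5P = 4P + 75 → P* = 30, Q* = 195.
With the tax collected from consumers, demand (in seller-price terms) shifts: Qd = 345 − 5(P + 27).
New equilibrium: consumers pay 42, sellers receive 15, Q = 135. (Wedge: Pb − Ps = 27.)
Burden on consumers: 12; on sellers: 15. (They sum to 27.)
The less price-elastic side of the market bears the larger share of a per-unit tax.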